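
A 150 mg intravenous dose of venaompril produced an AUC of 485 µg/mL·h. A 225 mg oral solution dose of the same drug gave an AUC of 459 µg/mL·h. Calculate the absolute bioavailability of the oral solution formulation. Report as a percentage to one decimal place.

F = 63.1%

F = (AUC_ev / D_ev) / (AUC_iv / D_iv)
  = (459/225) / (485/150)
  = 2.04 / 3.23333 = 0.6309
  = 63.09%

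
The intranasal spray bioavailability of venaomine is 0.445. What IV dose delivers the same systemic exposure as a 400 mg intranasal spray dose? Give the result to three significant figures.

D_iv = 178 mg

Systemic exposure from an extravascular dose = F × D_ev, so the equivalent IV dose is F × D_ev.
D_iv = F × D_ev = 0.445 × 400 = 178 mg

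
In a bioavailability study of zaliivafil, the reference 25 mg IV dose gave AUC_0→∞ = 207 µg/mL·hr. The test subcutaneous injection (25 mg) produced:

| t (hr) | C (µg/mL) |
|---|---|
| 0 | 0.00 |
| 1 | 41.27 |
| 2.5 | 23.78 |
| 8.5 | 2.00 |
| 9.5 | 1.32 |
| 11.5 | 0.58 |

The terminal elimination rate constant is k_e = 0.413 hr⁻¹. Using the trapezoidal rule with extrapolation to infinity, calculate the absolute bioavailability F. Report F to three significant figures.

Trapezoidal AUC_0→11.5 (subcutaneous injection):
  [0→1]: (0.00+41.27)/2 × 1 = 20.635
  [1→2.5]: (41.27+23.78)/2 × 1.5 = 48.7875
  [2.5→8.5]: (23.78+2.00)/2 × 6 = 77.34
  [8.5→9.5]: (2.00+1.32)/2 × 1 = 1.66
  [9.5→11.5]: (1.32+0.58)/2 × 2 = 1.9
  Sum = 150.3225 µg/mL·hr
Tail: C_last/k_e = 0.58/0.413 = 1.404
AUC_0→∞ (subcutaneous injection) = 150.3225 + 1.404 = 151.7265 µg/mL·hr
F = (AUC_ev/D_ev)/(AUC_iv/D_iv) = (151.7265/25)/(207/25) = 6.06906/8.28 = 0.7330

F = 0.733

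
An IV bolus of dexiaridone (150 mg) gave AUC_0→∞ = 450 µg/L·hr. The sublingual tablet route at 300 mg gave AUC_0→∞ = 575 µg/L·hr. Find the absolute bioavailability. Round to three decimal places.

F = 0.639

F = (AUC_ev / D_ev) / (AUC_iv / D_iv)
  = (575/300) / (450/150)
  = 1.91667 / 3 = 0.6389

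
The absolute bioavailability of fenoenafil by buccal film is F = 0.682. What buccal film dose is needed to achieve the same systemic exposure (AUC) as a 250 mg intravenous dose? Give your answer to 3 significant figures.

For equal systemic exposure: F × D_ev = D_iv
D_ev = D_iv / F = 250 / 0.682 = 366.569 mg

D_buccal = 367 mg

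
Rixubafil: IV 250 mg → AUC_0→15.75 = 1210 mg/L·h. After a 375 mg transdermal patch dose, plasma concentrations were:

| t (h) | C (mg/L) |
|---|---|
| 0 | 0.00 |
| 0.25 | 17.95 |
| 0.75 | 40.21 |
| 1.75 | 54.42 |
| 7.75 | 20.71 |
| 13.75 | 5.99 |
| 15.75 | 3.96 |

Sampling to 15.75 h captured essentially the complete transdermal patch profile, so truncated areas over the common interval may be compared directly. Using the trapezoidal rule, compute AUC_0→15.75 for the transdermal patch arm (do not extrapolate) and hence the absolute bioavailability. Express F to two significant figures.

F = 0.21

Trapezoidal AUC_0→15.75 (transdermal patch):
  [0→0.25]: (0.00+17.95)/2 × 0.25 = 2.24375
  [0.25→0.75]: (17.95+40.21)/2 × 0.5 = 14.54
  [0.75→1.75]: (40.21+54.42)/2 × 1 = 47.315
  [1.75→7.75]: (54.42+20.71)/2 × 6 = 225.39
  [7.75→13.75]: (20.71+5.99)/2 × 6 = 80.1
  [13.75→15.75]: (5.99+3.96)/2 × 2 = 9.95
  Sum = 379.53875 mg/L·h
F = (AUC_ev/D_ev)/(AUC_iv/D_iv) = (379.53875/375)/(1210/250) = 1.0121/4.84 = 0.2091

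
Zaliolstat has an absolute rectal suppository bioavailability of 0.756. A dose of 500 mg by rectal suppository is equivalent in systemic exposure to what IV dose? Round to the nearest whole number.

D_iv = 378 mg

Systemic exposure from an extravascular dose = F × D_ev, so the equivalent IV dose is F × D_ev.
D_iv = F × D_ev = 0.756 × 500 = 378 mg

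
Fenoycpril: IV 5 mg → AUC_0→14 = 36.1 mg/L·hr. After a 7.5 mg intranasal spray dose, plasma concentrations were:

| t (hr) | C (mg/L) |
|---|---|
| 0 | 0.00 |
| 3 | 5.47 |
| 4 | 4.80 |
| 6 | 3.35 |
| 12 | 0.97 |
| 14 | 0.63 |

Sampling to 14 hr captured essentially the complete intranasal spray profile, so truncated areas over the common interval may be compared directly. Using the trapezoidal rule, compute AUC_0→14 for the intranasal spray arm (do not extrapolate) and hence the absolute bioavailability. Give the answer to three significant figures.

Trapezoidal AUC_0→14 (intranasal spray):
  [0→3]: (0.00+5.47)/2 × 3 = 8.205
  [3→4]: (5.47+4.80)/2 × 1 = 5.135
  [4→6]: (4.80+3.35)/2 × 2 = 8.15
  [6→12]: (3.35+0.97)/2 × 6 = 12.96
  [12→14]: (0.97+0.63)/2 × 2 = 1.6
  Sum = 36.05 mg/L·hr
F = (AUC_ev/D_ev)/(AUC_iv/D_iv) = (36.05/7.5)/(36.1/5) = 4.80667/7.22 = 0.6657

F = 0.666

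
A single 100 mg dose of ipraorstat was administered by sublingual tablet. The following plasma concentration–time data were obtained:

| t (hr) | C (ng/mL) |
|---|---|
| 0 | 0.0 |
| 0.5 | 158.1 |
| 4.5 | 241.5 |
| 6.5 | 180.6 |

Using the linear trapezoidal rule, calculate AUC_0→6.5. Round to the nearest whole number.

AUC = 1261 ng/mL·hr

Trapezoidal AUC_0→6.5:
  [0→0.5]: (0.0+158.1)/2 × 0.5 = 39.525
  [0.5→4.5]: (158.1+241.5)/2 × 4 = 799.2
  [4.5→6.5]: (241.5+180.6)/2 × 2 = 422.1
  Sum = 1260.825 ng/mL·hr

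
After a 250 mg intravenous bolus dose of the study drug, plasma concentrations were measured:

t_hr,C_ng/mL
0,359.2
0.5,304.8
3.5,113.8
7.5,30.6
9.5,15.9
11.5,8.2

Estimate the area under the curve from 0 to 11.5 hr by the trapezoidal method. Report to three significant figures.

AUC = 1150 ng/mL·hr

Trapezoidal AUC_0→11.5:
  [0→0.5]: (359.2+304.8)/2 × 0.5 = 166.0
  [0.5→3.5]: (304.8+113.8)/2 × 3 = 627.9
  [3.5→7.5]: (113.8+30.6)/2 × 4 = 288.8
  [7.5→9.5]: (30.6+15.9)/2 × 2 = 46.5
  [9.5→11.5]: (15.9+8.2)/2 × 2 = 24.1
  Sum = 1153.3 ng/mL·hr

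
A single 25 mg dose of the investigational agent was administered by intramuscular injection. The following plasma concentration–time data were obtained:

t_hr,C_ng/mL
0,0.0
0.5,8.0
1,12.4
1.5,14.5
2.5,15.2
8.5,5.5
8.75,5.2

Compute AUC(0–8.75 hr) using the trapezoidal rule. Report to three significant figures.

Trapezoidal AUC_0→8.75:
  [0→0.5]: (0.0+8.0)/2 × 0.5 = 2.0
  [0.5→1]: (8.0+12.4)/2 × 0.5 = 5.1
  [1→1.5]: (12.4+14.5)/2 × 0.5 = 6.725
  [1.5→2.5]: (14.5+15.2)/2 × 1 = 14.85
  [2.5→8.5]: (15.2+5.5)/2 × 6 = 62.1
  [8.5→8.75]: (5.5+5.2)/2 × 0.25 = 1.3375
  Sum = 92.1125 ng/mL·hr

AUC = 92.1 ng/mL·hr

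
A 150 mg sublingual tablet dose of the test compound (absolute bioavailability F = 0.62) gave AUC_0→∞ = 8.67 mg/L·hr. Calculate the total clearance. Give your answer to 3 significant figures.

CL = F × Dose / AUC_0→∞
   = 0.62 × 150 / 8.67 = 10.7266 L/hr

CL = 10.7 L/hr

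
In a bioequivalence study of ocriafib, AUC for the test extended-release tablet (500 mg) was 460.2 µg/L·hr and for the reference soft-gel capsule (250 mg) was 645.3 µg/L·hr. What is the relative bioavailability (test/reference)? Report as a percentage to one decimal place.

F_rel = 35.7%

F_rel = (AUC_test/D_test) / (AUC_ref/D_ref)
      = (460.2/500) / (645.3/250)
      = 0.9204 / 2.5812 = 0.3566 = 35.66%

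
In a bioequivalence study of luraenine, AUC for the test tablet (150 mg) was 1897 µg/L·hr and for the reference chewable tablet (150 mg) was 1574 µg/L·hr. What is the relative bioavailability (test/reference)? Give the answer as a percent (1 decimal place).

F_rel = 120.5%

F_rel = (AUC_test/D_test) / (AUC_ref/D_ref)
      = (1897/150) / (1574/150)
      = 12.6467 / 10.4933 = 1.2052 = 120.52%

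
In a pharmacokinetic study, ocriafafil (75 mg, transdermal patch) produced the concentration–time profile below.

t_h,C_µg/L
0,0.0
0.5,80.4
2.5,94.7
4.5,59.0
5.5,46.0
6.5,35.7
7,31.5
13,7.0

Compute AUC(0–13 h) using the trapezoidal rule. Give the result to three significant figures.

Trapezoidal AUC_0→13:
  [0→0.5]: (0.0+80.4)/2 × 0.5 = 20.1
  [0.5→2.5]: (80.4+94.7)/2 × 2 = 175.1
  [2.5→4.5]: (94.7+59.0)/2 × 2 = 153.7
  [4.5→5.5]: (59.0+46.0)/2 × 1 = 52.5
  [5.5→6.5]: (46.0+35.7)/2 × 1 = 40.85
  [6.5→7]: (35.7+31.5)/2 × 0.5 = 16.8
  [7→13]: (31.5+7.0)/2 × 6 = 115.5
  Sum = 574.55 µg/L·h

AUC = 575 µg/L·h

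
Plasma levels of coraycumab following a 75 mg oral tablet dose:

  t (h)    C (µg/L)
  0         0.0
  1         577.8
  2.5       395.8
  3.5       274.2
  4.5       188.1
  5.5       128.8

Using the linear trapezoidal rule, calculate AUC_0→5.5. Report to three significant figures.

AUC = 1740 µg/L·h

Trapezoidal AUC_0→5.5:
  [0→1]: (0.0+577.8)/2 × 1 = 288.9
  [1→2.5]: (577.8+395.8)/2 × 1.5 = 730.2
  [2.5→3.5]: (395.8+274.2)/2 × 1 = 335.0
  [3.5→4.5]: (274.2+188.1)/2 × 1 = 231.15
  [4.5→5.5]: (188.1+128.8)/2 × 1 = 158.45
  Sum = 1743.7 µg/L·h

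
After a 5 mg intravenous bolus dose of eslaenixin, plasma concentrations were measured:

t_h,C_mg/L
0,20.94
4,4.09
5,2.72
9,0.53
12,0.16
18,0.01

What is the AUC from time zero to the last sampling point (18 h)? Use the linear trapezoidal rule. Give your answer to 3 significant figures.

AUC = 61.5 mg/L·h

Trapezoidal AUC_0→18:
  [0→4]: (20.94+4.09)/2 × 4 = 50.06
  [4→5]: (4.09+2.72)/2 × 1 = 3.405
  [5→9]: (2.72+0.53)/2 × 4 = 6.5
  [9→12]: (0.53+0.16)/2 × 3 = 1.035
  [12→18]: (0.16+0.01)/2 × 6 = 0.51
  Sum = 61.51 mg/L·h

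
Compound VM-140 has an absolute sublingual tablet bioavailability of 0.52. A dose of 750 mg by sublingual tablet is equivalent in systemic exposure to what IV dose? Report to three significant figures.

D_iv = 390 mg

Systemic exposure from an extravascular dose = F × D_ev, so the equivalent IV dose is F × D_ev.
D_iv = F × D_ev = 0.52 × 750 = 390 mg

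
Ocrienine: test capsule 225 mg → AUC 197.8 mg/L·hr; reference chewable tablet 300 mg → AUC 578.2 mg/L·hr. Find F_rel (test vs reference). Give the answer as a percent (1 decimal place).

F_rel = 45.6%

F_rel = (AUC_test/D_test) / (AUC_ref/D_ref)
      = (197.8/225) / (578.2/300)
      = 0.879111 / 1.92733 = 0.4561 = 45.61%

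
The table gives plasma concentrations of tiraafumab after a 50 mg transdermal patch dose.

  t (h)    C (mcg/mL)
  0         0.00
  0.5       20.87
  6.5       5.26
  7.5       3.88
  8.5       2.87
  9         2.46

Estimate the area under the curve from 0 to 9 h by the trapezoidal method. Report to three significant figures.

AUC = 92.9 mcg/mL·h

Trapezoidal AUC_0→9:
  [0→0.5]: (0.00+20.87)/2 × 0.5 = 5.2175
  [0.5→6.5]: (20.87+5.26)/2 × 6 = 78.39
  [6.5→7.5]: (5.26+3.88)/2 × 1 = 4.57
  [7.5→8.5]: (3.88+2.87)/2 × 1 = 3.375
  [8.5→9]: (2.87+2.46)/2 × 0.5 = 1.3325
  Sum = 92.885 mcg/mL·h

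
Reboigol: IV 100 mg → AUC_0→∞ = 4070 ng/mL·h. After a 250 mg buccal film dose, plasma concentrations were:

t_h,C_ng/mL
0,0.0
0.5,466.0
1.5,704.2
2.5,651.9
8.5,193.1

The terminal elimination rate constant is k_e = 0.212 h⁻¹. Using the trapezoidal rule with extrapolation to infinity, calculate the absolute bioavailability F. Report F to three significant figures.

Trapezoidal AUC_0→8.5 (buccal film):
  [0→0.5]: (0.0+466.0)/2 × 0.5 = 116.5
  [0.5→1.5]: (466.0+704.2)/2 × 1 = 585.1
  [1.5→2.5]: (704.2+651.9)/2 × 1 = 678.05
  [2.5→8.5]: (651.9+193.1)/2 × 6 = 2535.0
  Sum = 3914.65 ng/mL·h
Tail: C_last/k_e = 193.1/0.212 = 910.849
AUC_0→∞ (buccal film) = 3914.65 + 910.849 = 4825.499 ng/mL·h
F = (AUC_ev/D_ev)/(AUC_iv/D_iv) = (4825.499/250)/(4070/100) = 19.301996/40.7 = 0.4743

F = 0.474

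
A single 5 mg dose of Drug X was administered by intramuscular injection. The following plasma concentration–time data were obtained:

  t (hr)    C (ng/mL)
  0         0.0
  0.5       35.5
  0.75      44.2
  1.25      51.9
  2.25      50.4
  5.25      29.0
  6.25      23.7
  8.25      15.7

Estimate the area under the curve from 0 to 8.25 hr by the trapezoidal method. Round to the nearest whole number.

AUC = 279 ng/mL·hr

Trapezoidal AUC_0→8.25:
  [0→0.5]: (0.0+35.5)/2 × 0.5 = 8.875
  [0.5→0.75]: (35.5+44.2)/2 × 0.25 = 9.9625
  [0.75→1.25]: (44.2+51.9)/2 × 0.5 = 24.025
  [1.25→2.25]: (51.9+50.4)/2 × 1 = 51.15
  [2.25→5.25]: (50.4+29.0)/2 × 3 = 119.1
  [5.25→6.25]: (29.0+23.7)/2 × 1 = 26.35
  [6.25→8.25]: (23.7+15.7)/2 × 2 = 39.4
  Sum = 278.8625 ng/mL·hr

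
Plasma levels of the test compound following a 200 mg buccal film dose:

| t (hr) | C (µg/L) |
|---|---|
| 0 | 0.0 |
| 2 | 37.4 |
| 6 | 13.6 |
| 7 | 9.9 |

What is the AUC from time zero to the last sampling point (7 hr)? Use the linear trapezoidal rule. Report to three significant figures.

AUC = 151 µg/L·hr

Trapezoidal AUC_0→7:
  [0→2]: (0.0+37.4)/2 × 2 = 37.4
  [2→6]: (37.4+13.6)/2 × 4 = 102.0
  [6→7]: (13.6+9.9)/2 × 1 = 11.75
  Sum = 151.15 µg/L·hr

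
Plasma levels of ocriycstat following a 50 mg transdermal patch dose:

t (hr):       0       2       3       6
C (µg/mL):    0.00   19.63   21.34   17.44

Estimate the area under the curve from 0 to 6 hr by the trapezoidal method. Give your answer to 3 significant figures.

Trapezoidal AUC_0→6:
  [0→2]: (0.00+19.63)/2 × 2 = 19.63
  [2→3]: (19.63+21.34)/2 × 1 = 20.485
  [3→6]: (21.34+17.44)/2 × 3 = 58.17
  Sum = 98.285 µg/mL·hr

AUC = 98.3 µg/mL·hr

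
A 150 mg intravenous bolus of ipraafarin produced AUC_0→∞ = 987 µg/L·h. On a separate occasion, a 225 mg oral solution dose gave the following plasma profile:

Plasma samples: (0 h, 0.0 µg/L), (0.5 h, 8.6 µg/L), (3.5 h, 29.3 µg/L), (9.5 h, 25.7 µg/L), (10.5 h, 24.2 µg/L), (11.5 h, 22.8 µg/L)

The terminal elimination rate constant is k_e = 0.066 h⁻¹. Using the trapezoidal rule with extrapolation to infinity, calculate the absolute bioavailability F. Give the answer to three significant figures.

Trapezoidal AUC_0→11.5 (oral solution):
  [0→0.5]: (0.0+8.6)/2 × 0.5 = 2.15
  [0.5→3.5]: (8.6+29.3)/2 × 3 = 56.85
  [3.5→9.5]: (29.3+25.7)/2 × 6 = 165.0
  [9.5→10.5]: (25.7+24.2)/2 × 1 = 24.95
  [10.5→11.5]: (24.2+22.8)/2 × 1 = 23.5
  Sum = 272.45 µg/L·h
Tail: C_last/k_e = 22.8/0.066 = 345.455
AUC_0→∞ (oral solution) = 272.45 + 345.455 = 617.905 µg/L·h
F = (AUC_ev/D_ev)/(AUC_iv/D_iv) = (617.905/225)/(987/150) = 2.74624/6.58 = 0.4174

F = 0.417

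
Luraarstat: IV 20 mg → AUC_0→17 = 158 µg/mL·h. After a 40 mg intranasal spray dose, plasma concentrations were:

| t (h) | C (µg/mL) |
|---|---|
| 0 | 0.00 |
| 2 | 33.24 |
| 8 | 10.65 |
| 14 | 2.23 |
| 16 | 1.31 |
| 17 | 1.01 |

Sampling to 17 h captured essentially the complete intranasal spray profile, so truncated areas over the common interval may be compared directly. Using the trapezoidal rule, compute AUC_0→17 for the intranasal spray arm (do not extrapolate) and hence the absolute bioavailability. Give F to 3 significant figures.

Trapezoidal AUC_0→17 (intranasal spray):
  [0→2]: (0.00+33.24)/2 × 2 = 33.24
  [2→8]: (33.24+10.65)/2 × 6 = 131.67
  [8→14]: (10.65+2.23)/2 × 6 = 38.64
  [14→16]: (2.23+1.31)/2 × 2 = 3.54
  [16→17]: (1.31+1.01)/2 × 1 = 1.16
  Sum = 208.25 µg/mL·h
F = (AUC_ev/D_ev)/(AUC_iv/D_iv) = (208.25/40)/(158/20) = 5.20625/7.9 = 0.6590

F = 0.659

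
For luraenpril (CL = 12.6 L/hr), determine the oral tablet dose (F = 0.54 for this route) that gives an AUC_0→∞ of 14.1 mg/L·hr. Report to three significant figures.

Dose = 329 mg

Dose = CL × AUC_0→∞ / F
     = 12.6 × 14.1 / 0.54 = 329 mg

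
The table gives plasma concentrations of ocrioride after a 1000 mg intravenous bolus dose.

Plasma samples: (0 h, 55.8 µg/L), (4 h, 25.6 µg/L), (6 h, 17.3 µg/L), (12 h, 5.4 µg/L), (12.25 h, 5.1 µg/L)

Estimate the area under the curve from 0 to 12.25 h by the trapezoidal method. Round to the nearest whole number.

Trapezoidal AUC_0→12.25:
  [0→4]: (55.8+25.6)/2 × 4 = 162.8
  [4→6]: (25.6+17.3)/2 × 2 = 42.9
  [6→12]: (17.3+5.4)/2 × 6 = 68.1
  [12→12.25]: (5.4+5.1)/2 × 0.25 = 1.3125
  Sum = 275.1125 µg/L·h

AUC = 275 µg/L·h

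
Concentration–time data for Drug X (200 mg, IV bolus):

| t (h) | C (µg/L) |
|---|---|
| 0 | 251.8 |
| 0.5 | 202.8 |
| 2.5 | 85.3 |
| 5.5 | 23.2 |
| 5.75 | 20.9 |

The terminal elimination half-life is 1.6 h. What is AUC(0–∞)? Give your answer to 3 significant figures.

AUC = 618 µg/L·h

Trapezoidal AUC_0→5.75:
  [0→0.5]: (251.8+202.8)/2 × 0.5 = 113.65
  [0.5→2.5]: (202.8+85.3)/2 × 2 = 288.1
  [2.5→5.5]: (85.3+23.2)/2 × 3 = 162.75
  [5.5→5.75]: (23.2+20.9)/2 × 0.25 = 5.5125
  Sum = 570.0125 µg/L·h
k_e = ln2 / t½ = 0.693147 / 1.6 = 0.4332 h^-1
Extrapolated tail: C_last / k_e = 20.9 / 0.4332 = 48.246
AUC_0→∞ = 570.0125 + 48.246 = 618.2585 µg/L·h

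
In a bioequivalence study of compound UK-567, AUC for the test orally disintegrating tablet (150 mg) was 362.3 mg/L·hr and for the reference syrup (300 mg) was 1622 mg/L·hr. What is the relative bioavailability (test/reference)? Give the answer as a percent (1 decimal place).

F_rel = (AUC_test/D_test) / (AUC_ref/D_ref)
      = (362.3/150) / (1622/300)
      = 2.41533 / 5.40667 = 0.4467 = 44.67%

F_rel = 44.7%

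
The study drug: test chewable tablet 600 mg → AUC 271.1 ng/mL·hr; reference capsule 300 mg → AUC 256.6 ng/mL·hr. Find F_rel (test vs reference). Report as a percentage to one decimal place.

F_rel = (AUC_test/D_test) / (AUC_ref/D_ref)
      = (271.1/600) / (256.6/300)
      = 0.451833 / 0.855333 = 0.5283 = 52.83%

F_rel = 52.8%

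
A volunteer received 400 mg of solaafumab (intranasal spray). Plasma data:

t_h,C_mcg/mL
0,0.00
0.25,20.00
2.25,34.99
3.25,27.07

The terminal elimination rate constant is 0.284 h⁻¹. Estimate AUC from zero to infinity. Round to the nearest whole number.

AUC = 184 mcg/mL·h

Trapezoidal AUC_0→3.25:
  [0→0.25]: (0.00+20.00)/2 × 0.25 = 2.5
  [0.25→2.25]: (20.00+34.99)/2 × 2 = 54.99
  [2.25→3.25]: (34.99+27.07)/2 × 1 = 31.03
  Sum = 88.52 mcg/mL·h
Extrapolated tail: C_last / k_e = 27.07 / 0.284 = 95.317
AUC_0→∞ = 88.52 + 95.317 = 183.837 mcg/mL·h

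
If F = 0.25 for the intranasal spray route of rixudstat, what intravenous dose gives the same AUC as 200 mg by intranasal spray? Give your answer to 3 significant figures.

Systemic exposure from an extravascular dose = F × D_ev, so the equivalent IV dose is F × D_ev.
D_iv = F × D_ev = 0.25 × 200 = 50 mg

D_iv = 50.0 mg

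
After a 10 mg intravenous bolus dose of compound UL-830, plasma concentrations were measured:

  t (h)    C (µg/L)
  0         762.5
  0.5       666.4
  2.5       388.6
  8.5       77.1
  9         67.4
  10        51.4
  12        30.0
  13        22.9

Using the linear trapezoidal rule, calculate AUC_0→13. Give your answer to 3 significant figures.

AUC = 3010 µg/L·h

Trapezoidal AUC_0→13:
  [0→0.5]: (762.5+666.4)/2 × 0.5 = 357.225
  [0.5→2.5]: (666.4+388.6)/2 × 2 = 1055.0
  [2.5→8.5]: (388.6+77.1)/2 × 6 = 1397.1
  [8.5→9]: (77.1+67.4)/2 × 0.5 = 36.125
  [9→10]: (67.4+51.4)/2 × 1 = 59.4
  [10→12]: (51.4+30.0)/2 × 2 = 81.4
  [12→13]: (30.0+22.9)/2 × 1 = 26.45
  Sum = 3012.7 µg/L·h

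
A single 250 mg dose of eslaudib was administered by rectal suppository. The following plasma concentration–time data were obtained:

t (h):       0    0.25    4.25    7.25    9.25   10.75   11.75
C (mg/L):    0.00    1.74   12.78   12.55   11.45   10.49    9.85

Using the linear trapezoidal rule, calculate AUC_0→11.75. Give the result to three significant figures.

Trapezoidal AUC_0→11.75:
  [0→0.25]: (0.00+1.74)/2 × 0.25 = 0.2175
  [0.25→4.25]: (1.74+12.78)/2 × 4 = 29.04
  [4.25→7.25]: (12.78+12.55)/2 × 3 = 37.995
  [7.25→9.25]: (12.55+11.45)/2 × 2 = 24.0
  [9.25→10.75]: (11.45+10.49)/2 × 1.5 = 16.455
  [10.75→11.75]: (10.49+9.85)/2 × 1 = 10.17
  Sum = 117.8775 mg/L·h

AUC = 118 mg/L·h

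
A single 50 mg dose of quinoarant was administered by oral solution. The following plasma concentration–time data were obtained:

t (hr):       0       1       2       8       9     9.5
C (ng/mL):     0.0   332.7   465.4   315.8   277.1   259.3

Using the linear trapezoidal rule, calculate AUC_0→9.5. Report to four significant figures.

Trapezoidal AUC_0→9.5:
  [0→1]: (0.0+332.7)/2 × 1 = 166.35
  [1→2]: (332.7+465.4)/2 × 1 = 399.05
  [2→8]: (465.4+315.8)/2 × 6 = 2343.6
  [8→9]: (315.8+277.1)/2 × 1 = 296.45
  [9→9.5]: (277.1+259.3)/2 × 0.5 = 134.1
  Sum = 3339.55 ng/mL·hr

AUC = 3340 ng/mL·hr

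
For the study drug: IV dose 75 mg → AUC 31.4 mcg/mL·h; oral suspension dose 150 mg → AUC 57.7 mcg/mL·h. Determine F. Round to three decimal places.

F = (AUC_ev / D_ev) / (AUC_iv / D_iv)
  = (57.7/150) / (31.4/75)
  = 0.384667 / 0.418667 = 0.9188

F = 0.919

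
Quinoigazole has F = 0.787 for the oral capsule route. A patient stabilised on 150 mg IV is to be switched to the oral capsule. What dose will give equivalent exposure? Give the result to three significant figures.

For equal systemic exposure: F × D_ev = D_iv
D_ev = D_iv / F = 150 / 0.787 = 190.597 mg

D_oral = 191 mg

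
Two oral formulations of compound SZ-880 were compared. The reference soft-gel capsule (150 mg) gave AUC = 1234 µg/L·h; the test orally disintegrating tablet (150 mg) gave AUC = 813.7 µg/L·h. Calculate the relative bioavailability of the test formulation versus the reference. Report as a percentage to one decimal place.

F_rel = 65.9%

F_rel = (AUC_test/D_test) / (AUC_ref/D_ref)
      = (813.7/150) / (1234/150)
      = 5.42467 / 8.22667 = 0.6594 = 65.94%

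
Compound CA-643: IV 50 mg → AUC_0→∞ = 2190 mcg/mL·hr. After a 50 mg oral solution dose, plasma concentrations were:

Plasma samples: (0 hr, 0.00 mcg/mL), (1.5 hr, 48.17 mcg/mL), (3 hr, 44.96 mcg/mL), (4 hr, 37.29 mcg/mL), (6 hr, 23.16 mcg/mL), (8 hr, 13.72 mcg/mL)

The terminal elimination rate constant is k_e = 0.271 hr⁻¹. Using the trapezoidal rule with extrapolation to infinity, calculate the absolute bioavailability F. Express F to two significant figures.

F = 0.13

Trapezoidal AUC_0→8 (oral solution):
  [0→1.5]: (0.00+48.17)/2 × 1.5 = 36.1275
  [1.5→3]: (48.17+44.96)/2 × 1.5 = 69.8475
  [3→4]: (44.96+37.29)/2 × 1 = 41.125
  [4→6]: (37.29+23.16)/2 × 2 = 60.45
  [6→8]: (23.16+13.72)/2 × 2 = 36.88
  Sum = 244.43 mcg/mL·hr
Tail: C_last/k_e = 13.72/0.271 = 50.627
AUC_0→∞ (oral solution) = 244.43 + 50.627 = 295.057 mcg/mL·hr
F = (AUC_ev/D_ev)/(AUC_iv/D_iv) = (295.057/50)/(2190/50) = 5.90114/43.8 = 0.1347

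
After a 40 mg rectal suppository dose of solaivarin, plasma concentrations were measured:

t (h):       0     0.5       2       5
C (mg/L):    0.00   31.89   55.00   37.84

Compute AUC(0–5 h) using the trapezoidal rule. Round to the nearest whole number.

Trapezoidal AUC_0→5:
  [0→0.5]: (0.00+31.89)/2 × 0.5 = 7.9725
  [0.5→2]: (31.89+55.00)/2 × 1.5 = 65.1675
  [2→5]: (55.00+37.84)/2 × 3 = 139.26
  Sum = 212.4 mg/L·h

AUC = 212 mg/L·h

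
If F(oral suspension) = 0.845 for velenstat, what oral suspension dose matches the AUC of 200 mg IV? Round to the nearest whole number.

For equal systemic exposure: F × D_ev = D_iv
D_ev = D_iv / F = 200 / 0.845 = 236.686 mg

D_oral = 237 mg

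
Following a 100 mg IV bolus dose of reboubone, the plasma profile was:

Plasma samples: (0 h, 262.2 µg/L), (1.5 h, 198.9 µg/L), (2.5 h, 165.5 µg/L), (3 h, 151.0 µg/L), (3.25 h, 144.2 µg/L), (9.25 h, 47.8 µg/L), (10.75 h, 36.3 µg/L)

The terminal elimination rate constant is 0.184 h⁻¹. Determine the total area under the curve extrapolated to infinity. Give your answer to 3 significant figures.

AUC = 1480 µg/L·h

Trapezoidal AUC_0→10.75:
  [0→1.5]: (262.2+198.9)/2 × 1.5 = 345.825
  [1.5→2.5]: (198.9+165.5)/2 × 1 = 182.2
  [2.5→3]: (165.5+151.0)/2 × 0.5 = 79.125
  [3→3.25]: (151.0+144.2)/2 × 0.25 = 36.9
  [3.25→9.25]: (144.2+47.8)/2 × 6 = 576.0
  [9.25→10.75]: (47.8+36.3)/2 × 1.5 = 63.075
  Sum = 1283.125 µg/L·h
Extrapolated tail: C_last / k_e = 36.3 / 0.184 = 197.283
AUC_0→∞ = 1283.125 + 197.283 = 1480.408 µg/L·h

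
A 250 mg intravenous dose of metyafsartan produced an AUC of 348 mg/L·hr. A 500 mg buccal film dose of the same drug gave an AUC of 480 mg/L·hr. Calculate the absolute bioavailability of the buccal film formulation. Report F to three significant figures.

F = 0.690

F = (AUC_ev / D_ev) / (AUC_iv / D_iv)
  = (480/500) / (348/250)
  = 0.96 / 1.392 = 0.6897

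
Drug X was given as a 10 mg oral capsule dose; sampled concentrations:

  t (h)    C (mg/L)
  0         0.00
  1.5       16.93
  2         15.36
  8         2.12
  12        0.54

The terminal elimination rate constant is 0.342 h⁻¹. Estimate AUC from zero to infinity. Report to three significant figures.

Trapezoidal AUC_0→12:
  [0→1.5]: (0.00+16.93)/2 × 1.5 = 12.6975
  [1.5→2]: (16.93+15.36)/2 × 0.5 = 8.0725
  [2→8]: (15.36+2.12)/2 × 6 = 52.44
  [8→12]: (2.12+0.54)/2 × 4 = 5.32
  Sum = 78.53 mg/L·h
Extrapolated tail: C_last / k_e = 0.54 / 0.342 = 1.579
AUC_0→∞ = 78.53 + 1.579 = 80.109 mg/L·h

AUC = 80.1 mg/L·h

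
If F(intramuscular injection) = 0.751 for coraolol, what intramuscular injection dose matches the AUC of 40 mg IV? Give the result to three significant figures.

D_intramuscular = 53.3 mg

For equal systemic exposure: F × D_ev = D_iv
D_ev = D_iv / F = 40 / 0.751 = 53.2623 mg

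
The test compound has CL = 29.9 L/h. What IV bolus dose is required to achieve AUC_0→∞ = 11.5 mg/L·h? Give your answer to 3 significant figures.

Dose = 344 mg

Dose_iv = CL × AUC_0→∞
     = 29.9 × 11.5 = 343.85 mg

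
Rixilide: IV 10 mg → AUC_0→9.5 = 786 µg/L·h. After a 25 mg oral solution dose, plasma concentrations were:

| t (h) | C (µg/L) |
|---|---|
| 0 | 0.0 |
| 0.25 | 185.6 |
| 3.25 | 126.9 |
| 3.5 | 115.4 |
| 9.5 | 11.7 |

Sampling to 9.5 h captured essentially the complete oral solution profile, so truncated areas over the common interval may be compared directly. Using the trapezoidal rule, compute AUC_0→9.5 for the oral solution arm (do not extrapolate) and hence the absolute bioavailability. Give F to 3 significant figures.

F = 0.460

Trapezoidal AUC_0→9.5 (oral solution):
  [0→0.25]: (0.0+185.6)/2 × 0.25 = 23.2
  [0.25→3.25]: (185.6+126.9)/2 × 3 = 468.75
  [3.25→3.5]: (126.9+115.4)/2 × 0.25 = 30.2875
  [3.5→9.5]: (115.4+11.7)/2 × 6 = 381.3
  Sum = 903.5375 µg/L·h
F = (AUC_ev/D_ev)/(AUC_iv/D_iv) = (903.5375/25)/(786/10) = 36.1415/78.6 = 0.4598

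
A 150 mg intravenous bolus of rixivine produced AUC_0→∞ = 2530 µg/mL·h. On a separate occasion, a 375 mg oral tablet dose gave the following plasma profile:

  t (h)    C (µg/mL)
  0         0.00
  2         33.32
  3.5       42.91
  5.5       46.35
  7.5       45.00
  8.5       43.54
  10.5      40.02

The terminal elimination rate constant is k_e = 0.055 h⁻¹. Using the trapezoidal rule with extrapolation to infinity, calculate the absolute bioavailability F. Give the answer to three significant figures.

F = 0.178

Trapezoidal AUC_0→10.5 (oral tablet):
  [0→2]: (0.00+33.32)/2 × 2 = 33.32
  [2→3.5]: (33.32+42.91)/2 × 1.5 = 57.1725
  [3.5→5.5]: (42.91+46.35)/2 × 2 = 89.26
  [5.5→7.5]: (46.35+45.00)/2 × 2 = 91.35
  [7.5→8.5]: (45.00+43.54)/2 × 1 = 44.27
  [8.5→10.5]: (43.54+40.02)/2 × 2 = 83.56
  Sum = 398.9325 µg/mL·h
Tail: C_last/k_e = 40.02/0.055 = 727.636
AUC_0→∞ (oral tablet) = 398.9325 + 727.636 = 1126.5685 µg/mL·h
F = (AUC_ev/D_ev)/(AUC_iv/D_iv) = (1126.5685/375)/(2530/150) = 3.00418/16.8667 = 0.1781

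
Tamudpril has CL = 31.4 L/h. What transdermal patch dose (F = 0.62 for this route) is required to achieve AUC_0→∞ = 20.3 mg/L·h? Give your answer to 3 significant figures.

Dose = 1030 mg

Dose = CL × AUC_0→∞ / F
     = 31.4 × 20.3 / 0.62 = 1028.1 mg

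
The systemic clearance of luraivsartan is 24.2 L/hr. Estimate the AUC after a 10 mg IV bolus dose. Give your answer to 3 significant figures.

AUC_0→∞ = Dose_iv / CL
        = 10 / 24.2 = 0.413223 mg/L·hr

AUC = 0.413 mg/L·hr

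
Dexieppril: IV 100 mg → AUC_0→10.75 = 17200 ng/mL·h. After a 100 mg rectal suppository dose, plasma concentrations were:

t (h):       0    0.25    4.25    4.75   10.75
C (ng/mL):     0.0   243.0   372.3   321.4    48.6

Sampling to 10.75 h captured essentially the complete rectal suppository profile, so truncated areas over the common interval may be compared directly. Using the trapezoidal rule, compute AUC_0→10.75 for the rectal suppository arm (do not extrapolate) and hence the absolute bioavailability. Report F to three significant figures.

Trapezoidal AUC_0→10.75 (rectal suppository):
  [0→0.25]: (0.0+243.0)/2 × 0.25 = 30.375
  [0.25→4.25]: (243.0+372.3)/2 × 4 = 1230.6
  [4.25→4.75]: (372.3+321.4)/2 × 0.5 = 173.425
  [4.75→10.75]: (321.4+48.6)/2 × 6 = 1110.0
  Sum = 2544.4 ng/mL·h
F = (AUC_ev/D_ev)/(AUC_iv/D_iv) = (2544.4/100)/(17200/100) = 25.444/172 = 0.1479

F = 0.148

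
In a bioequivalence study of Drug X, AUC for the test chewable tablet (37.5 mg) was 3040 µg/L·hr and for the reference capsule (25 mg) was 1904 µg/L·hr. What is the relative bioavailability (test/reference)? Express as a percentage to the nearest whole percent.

F_rel = (AUC_test/D_test) / (AUC_ref/D_ref)
      = (3040/37.5) / (1904/25)
      = 81.0667 / 76.16 = 1.0644 = 106.44%

F_rel = 106%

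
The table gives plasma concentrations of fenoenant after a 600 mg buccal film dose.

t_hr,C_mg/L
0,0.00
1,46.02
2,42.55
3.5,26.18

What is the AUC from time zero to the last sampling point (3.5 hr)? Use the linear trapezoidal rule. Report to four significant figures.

Trapezoidal AUC_0→3.5:
  [0→1]: (0.00+46.02)/2 × 1 = 23.01
  [1→2]: (46.02+42.55)/2 × 1 = 44.285
  [2→3.5]: (42.55+26.18)/2 × 1.5 = 51.5475
  Sum = 118.8425 mg/L·hr

AUC = 118.8 mg/L·hr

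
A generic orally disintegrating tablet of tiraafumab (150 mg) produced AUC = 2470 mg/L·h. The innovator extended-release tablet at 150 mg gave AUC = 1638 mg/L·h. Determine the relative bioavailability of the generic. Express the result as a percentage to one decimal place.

F_rel = 150.8%

F_rel = (AUC_test/D_test) / (AUC_ref/D_ref)
      = (2470/150) / (1638/150)
      = 16.4667 / 10.92 = 1.5079 = 150.79%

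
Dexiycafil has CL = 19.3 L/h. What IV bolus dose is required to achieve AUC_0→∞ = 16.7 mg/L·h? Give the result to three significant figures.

Dose = 322 mg

Dose_iv = CL × AUC_0→∞
     = 19.3 × 16.7 = 322.31 mg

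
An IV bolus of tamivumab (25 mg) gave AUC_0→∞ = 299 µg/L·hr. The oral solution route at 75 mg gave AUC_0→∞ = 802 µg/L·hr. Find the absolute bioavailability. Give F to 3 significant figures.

F = (AUC_ev / D_ev) / (AUC_iv / D_iv)
  = (802/75) / (299/25)
  = 10.6933 / 11.96 = 0.8941

F = 0.894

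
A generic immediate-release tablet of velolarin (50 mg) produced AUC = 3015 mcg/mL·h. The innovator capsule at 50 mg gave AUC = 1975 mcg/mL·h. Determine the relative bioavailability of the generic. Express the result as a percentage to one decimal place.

F_rel = (AUC_test/D_test) / (AUC_ref/D_ref)
      = (3015/50) / (1975/50)
      = 60.3 / 39.5 = 1.5266 = 152.66%

F_rel = 152.7%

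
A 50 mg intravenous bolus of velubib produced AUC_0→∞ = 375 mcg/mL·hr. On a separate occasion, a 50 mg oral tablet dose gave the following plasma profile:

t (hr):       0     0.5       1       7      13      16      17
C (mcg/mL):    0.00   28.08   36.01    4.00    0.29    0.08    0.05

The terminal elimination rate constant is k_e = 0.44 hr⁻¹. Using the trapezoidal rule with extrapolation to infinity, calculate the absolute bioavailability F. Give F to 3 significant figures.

F = 0.418

Trapezoidal AUC_0→17 (oral tablet):
  [0→0.5]: (0.00+28.08)/2 × 0.5 = 7.02
  [0.5→1]: (28.08+36.01)/2 × 0.5 = 16.0225
  [1→7]: (36.01+4.00)/2 × 6 = 120.03
  [7→13]: (4.00+0.29)/2 × 6 = 12.87
  [13→16]: (0.29+0.08)/2 × 3 = 0.555
  [16→17]: (0.08+0.05)/2 × 1 = 0.065
  Sum = 156.5625 mcg/mL·hr
Tail: C_last/k_e = 0.05/0.44 = 0.114
AUC_0→∞ (oral tablet) = 156.5625 + 0.114 = 156.6765 mcg/mL·hr
F = (AUC_ev/D_ev)/(AUC_iv/D_iv) = (156.6765/50)/(375/50) = 3.13353/7.5 = 0.4178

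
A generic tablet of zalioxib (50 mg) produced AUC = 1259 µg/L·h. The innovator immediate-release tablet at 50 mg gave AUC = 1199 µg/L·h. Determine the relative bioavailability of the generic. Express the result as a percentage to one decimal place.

F_rel = 105.0%

F_rel = (AUC_test/D_test) / (AUC_ref/D_ref)
      = (1259/50) / (1199/50)
      = 25.18 / 23.98 = 1.0500 = 105.00%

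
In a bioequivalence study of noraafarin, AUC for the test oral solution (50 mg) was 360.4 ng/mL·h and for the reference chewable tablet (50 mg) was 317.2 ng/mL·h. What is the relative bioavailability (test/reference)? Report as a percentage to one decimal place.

F_rel = (AUC_test/D_test) / (AUC_ref/D_ref)
      = (360.4/50) / (317.2/50)
      = 7.208 / 6.344 = 1.1362 = 113.62%

F_rel = 113.6%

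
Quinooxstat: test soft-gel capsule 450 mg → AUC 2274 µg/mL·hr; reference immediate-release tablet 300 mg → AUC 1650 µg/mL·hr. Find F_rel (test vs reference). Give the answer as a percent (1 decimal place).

F_rel = (AUC_test/D_test) / (AUC_ref/D_ref)
      = (2274/450) / (1650/300)
      = 5.05333 / 5.5 = 0.9188 = 91.88%

F_rel = 91.9%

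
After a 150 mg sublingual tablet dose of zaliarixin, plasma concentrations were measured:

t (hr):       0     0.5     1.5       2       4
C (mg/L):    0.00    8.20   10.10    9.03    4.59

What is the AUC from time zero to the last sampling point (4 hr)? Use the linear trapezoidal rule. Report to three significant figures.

Trapezoidal AUC_0→4:
  [0→0.5]: (0.00+8.20)/2 × 0.5 = 2.05
  [0.5→1.5]: (8.20+10.10)/2 × 1 = 9.15
  [1.5→2]: (10.10+9.03)/2 × 0.5 = 4.7825
  [2→4]: (9.03+4.59)/2 × 2 = 13.62
  Sum = 29.6025 mg/L·hr

AUC = 29.6 mg/L·hr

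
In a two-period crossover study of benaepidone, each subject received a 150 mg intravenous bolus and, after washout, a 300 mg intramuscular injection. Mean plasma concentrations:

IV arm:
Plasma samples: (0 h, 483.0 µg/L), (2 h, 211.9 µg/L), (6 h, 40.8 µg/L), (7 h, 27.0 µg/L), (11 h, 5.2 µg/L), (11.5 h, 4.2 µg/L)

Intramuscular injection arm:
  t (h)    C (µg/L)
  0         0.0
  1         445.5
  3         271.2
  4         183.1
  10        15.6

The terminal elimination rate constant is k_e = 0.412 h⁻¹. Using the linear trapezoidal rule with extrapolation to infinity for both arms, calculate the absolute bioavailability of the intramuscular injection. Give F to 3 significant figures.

F = 0.687

Trapezoidal AUC_0→11.5 (IV):
  [0→2]: (483.0+211.9)/2 × 2 = 694.9
  [2→6]: (211.9+40.8)/2 × 4 = 505.4
  [6→7]: (40.8+27.0)/2 × 1 = 33.9
  [7→11]: (27.0+5.2)/2 × 4 = 64.4
  [11→11.5]: (5.2+4.2)/2 × 0.5 = 2.35
  Sum = 1300.95 µg/L·h
IV tail: 4.2/0.412 = 10.194; AUC_iv,0→∞ = 1300.95 + 10.194 = 1311.144 µg/L·h
Trapezoidal AUC_0→10 (intramuscular injection):
  [0→1]: (0.0+445.5)/2 × 1 = 222.75
  [1→3]: (445.5+271.2)/2 × 2 = 716.7
  [3→4]: (271.2+183.1)/2 × 1 = 227.15
  [4→10]: (183.1+15.6)/2 × 6 = 596.1
  Sum = 1762.7 µg/L·h
intramuscular injection tail: 15.6/0.412 = 37.864; AUC_ev,0→∞ = 1762.7 + 37.864 = 1800.564 µg/L·h
F = (AUC_ev/D_ev)/(AUC_iv/D_iv) = (1800.564/300)/(1311.144/150) = 6.00188/8.74096 = 0.6866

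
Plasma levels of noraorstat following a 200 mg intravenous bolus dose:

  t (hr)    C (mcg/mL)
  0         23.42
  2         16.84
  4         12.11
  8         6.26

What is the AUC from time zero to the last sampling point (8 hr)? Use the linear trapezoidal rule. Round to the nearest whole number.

AUC = 106 mcg/mL·hr

Trapezoidal AUC_0→8:
  [0→2]: (23.42+16.84)/2 × 2 = 40.26
  [2→4]: (16.84+12.11)/2 × 2 = 28.95
  [4→8]: (12.11+6.26)/2 × 4 = 36.74
  Sum = 105.95 mcg/mL·hr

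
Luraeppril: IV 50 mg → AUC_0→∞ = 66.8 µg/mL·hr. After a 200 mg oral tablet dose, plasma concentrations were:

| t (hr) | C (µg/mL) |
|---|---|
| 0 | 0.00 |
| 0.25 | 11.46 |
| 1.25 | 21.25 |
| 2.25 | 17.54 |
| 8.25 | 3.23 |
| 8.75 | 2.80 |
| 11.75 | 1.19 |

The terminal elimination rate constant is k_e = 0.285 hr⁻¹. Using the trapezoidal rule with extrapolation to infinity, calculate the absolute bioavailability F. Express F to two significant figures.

Trapezoidal AUC_0→11.75 (oral tablet):
  [0→0.25]: (0.00+11.46)/2 × 0.25 = 1.4325
  [0.25→1.25]: (11.46+21.25)/2 × 1 = 16.355
  [1.25→2.25]: (21.25+17.54)/2 × 1 = 19.395
  [2.25→8.25]: (17.54+3.23)/2 × 6 = 62.31
  [8.25→8.75]: (3.23+2.80)/2 × 0.5 = 1.5075
  [8.75→11.75]: (2.80+1.19)/2 × 3 = 5.985
  Sum = 106.985 µg/mL·hr
Tail: C_last/k_e = 1.19/0.285 = 4.175
AUC_0→∞ (oral tablet) = 106.985 + 4.175 = 111.16 µg/mL·hr
F = (AUC_ev/D_ev)/(AUC_iv/D_iv) = (111.16/200)/(66.8/50) = 0.5558/1.336 = 0.4160

F = 0.42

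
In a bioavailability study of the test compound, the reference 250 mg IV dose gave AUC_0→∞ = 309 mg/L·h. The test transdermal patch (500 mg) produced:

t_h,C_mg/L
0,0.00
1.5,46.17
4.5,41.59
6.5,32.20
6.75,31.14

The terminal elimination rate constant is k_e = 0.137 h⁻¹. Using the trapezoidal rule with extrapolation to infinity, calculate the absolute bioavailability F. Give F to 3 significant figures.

Trapezoidal AUC_0→6.75 (transdermal patch):
  [0→1.5]: (0.00+46.17)/2 × 1.5 = 34.6275
  [1.5→4.5]: (46.17+41.59)/2 × 3 = 131.64
  [4.5→6.5]: (41.59+32.20)/2 × 2 = 73.79
  [6.5→6.75]: (32.20+31.14)/2 × 0.25 = 7.9175
  Sum = 247.975 mg/L·h
Tail: C_last/k_e = 31.14/0.137 = 227.299
AUC_0→∞ (transdermal patch) = 247.975 + 227.299 = 475.274 mg/L·h
F = (AUC_ev/D_ev)/(AUC_iv/D_iv) = (475.274/500)/(309/250) = 0.950548/1.236 = 0.7691

F = 0.769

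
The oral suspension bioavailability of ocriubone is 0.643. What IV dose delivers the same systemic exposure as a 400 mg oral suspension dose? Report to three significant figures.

Systemic exposure from an extravascular dose = F × D_ev, so the equivalent IV dose is F × D_ev.
D_iv = F × D_ev = 0.643 × 400 = 257.2 mg

D_iv = 257 mg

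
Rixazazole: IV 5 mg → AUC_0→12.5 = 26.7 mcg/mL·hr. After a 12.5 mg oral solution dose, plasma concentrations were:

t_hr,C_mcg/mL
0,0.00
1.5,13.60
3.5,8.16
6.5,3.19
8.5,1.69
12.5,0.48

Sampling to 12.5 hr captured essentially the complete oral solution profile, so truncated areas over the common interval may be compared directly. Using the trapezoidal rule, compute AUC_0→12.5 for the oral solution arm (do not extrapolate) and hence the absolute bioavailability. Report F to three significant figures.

Trapezoidal AUC_0→12.5 (oral solution):
  [0→1.5]: (0.00+13.60)/2 × 1.5 = 10.2
  [1.5→3.5]: (13.60+8.16)/2 × 2 = 21.76
  [3.5→6.5]: (8.16+3.19)/2 × 3 = 17.025
  [6.5→8.5]: (3.19+1.69)/2 × 2 = 4.88
  [8.5→12.5]: (1.69+0.48)/2 × 4 = 4.34
  Sum = 58.205 mcg/mL·hr
F = (AUC_ev/D_ev)/(AUC_iv/D_iv) = (58.205/12.5)/(26.7/5) = 4.6564/5.34 = 0.8720

F = 0.872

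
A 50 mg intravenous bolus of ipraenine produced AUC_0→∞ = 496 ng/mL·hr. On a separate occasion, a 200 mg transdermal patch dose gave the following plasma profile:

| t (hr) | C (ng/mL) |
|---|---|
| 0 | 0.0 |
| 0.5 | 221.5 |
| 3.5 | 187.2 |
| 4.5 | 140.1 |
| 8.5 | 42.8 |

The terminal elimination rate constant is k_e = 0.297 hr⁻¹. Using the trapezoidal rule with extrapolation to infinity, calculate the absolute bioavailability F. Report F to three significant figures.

F = 0.676

Trapezoidal AUC_0→8.5 (transdermal patch):
  [0→0.5]: (0.0+221.5)/2 × 0.5 = 55.375
  [0.5→3.5]: (221.5+187.2)/2 × 3 = 613.05
  [3.5→4.5]: (187.2+140.1)/2 × 1 = 163.65
  [4.5→8.5]: (140.1+42.8)/2 × 4 = 365.8
  Sum = 1197.875 ng/mL·hr
Tail: C_last/k_e = 42.8/0.297 = 144.108
AUC_0→∞ (transdermal patch) = 1197.875 + 144.108 = 1341.983 ng/mL·hr
F = (AUC_ev/D_ev)/(AUC_iv/D_iv) = (1341.983/200)/(496/50) = 6.709915/9.92 = 0.6764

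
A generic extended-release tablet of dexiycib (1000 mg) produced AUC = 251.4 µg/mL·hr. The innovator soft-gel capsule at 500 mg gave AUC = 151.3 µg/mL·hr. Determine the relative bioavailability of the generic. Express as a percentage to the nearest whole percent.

F_rel = (AUC_test/D_test) / (AUC_ref/D_ref)
      = (251.4/1000) / (151.3/500)
      = 0.2514 / 0.3026 = 0.8308 = 83.08%

F_rel = 83%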